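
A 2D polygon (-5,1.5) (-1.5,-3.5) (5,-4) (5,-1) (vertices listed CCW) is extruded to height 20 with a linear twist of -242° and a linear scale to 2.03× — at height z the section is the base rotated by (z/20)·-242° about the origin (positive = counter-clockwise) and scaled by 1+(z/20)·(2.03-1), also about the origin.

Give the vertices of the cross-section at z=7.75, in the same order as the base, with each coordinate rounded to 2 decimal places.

Cross-section at z=7.75: (2.55,6.84) (-4.75,2.42) (-6.04,-6.61) (-1.86,-6.89)

t = z/height = 7.75/20 = 0.3875
s = 1 + (scale-1)·z/height = 1 + (2.03-1)·7.75/20 = 1.399125
θ = twist·z/height = -242°·7.75/20 = -93.7750° = -1.636683 rad
cos θ = -0.065839, sin θ = -0.997830 (intermediates below are computed at full precision and shown rounded to 5 d.p.)
v1: (-5,1.5) → rotate → (1.82594,4.89039) → ×s → (2.55472,6.84227) → (2.55,6.84)
v2: (-1.5,-3.5) → rotate → (-3.39365,1.72718) → ×s → (-4.74814,2.41654) → (-4.75,2.42)
v3: (5,-4) → rotate → (-4.32051,-4.72580) → ×s → (-6.04494,-6.61198) → (-6.04,-6.61)
v4: (5,-1) → rotate → (-1.32702,-4.92331) → ×s → (-1.85667,-6.88833) → (-1.86,-6.89)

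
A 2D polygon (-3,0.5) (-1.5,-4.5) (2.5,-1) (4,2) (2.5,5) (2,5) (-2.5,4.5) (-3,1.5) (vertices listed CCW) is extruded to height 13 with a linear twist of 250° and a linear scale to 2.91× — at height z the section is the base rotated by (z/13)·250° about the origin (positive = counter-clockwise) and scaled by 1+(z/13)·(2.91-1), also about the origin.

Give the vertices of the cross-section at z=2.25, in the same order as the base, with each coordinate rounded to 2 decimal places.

t = z/height = 2.25/13 = 0.173077
s = 1 + (scale-1)·z/height = 1 + (2.91-1)·2.25/13 = 1.330577
θ = twist·z/height = 250°·2.25/13 = 43.2692° = 0.755191 rad
cos θ = 0.728141, sin θ = 0.685427 (intermediates below are computed at full precision and shown rounded to 5 d.p.)
v1: (-3,0.5) → rotate → (-2.52714,-1.69221) → ×s → (-3.36255,-2.25162) → (-3.36,-2.25)
v2: (-1.5,-4.5) → rotate → (1.99221,-4.30478) → ×s → (2.65079,-5.72783) → (2.65,-5.73)
v3: (2.5,-1) → rotate → (2.50578,0.98543) → ×s → (3.33413,1.31119) → (3.33,1.31)
v4: (4,2) → rotate → (1.54171,4.19799) → ×s → (2.05136,5.58575) → (2.05,5.59)
v5: (2.5,5) → rotate → (-1.60678,5.35427) → ×s → (-2.13795,7.12427) → (-2.14,7.12)
v6: (2,5) → rotate → (-1.97086,5.01156) → ×s → (-2.62237,6.66827) → (-2.62,6.67)
v7: (-2.5,4.5) → rotate → (-4.90478,1.56307) → ×s → (-6.52618,2.07978) → (-6.53,2.08)
v8: (-3,1.5) → rotate → (-3.21256,-0.96407) → ×s → (-4.27456,-1.28277) → (-4.27,-1.28)

Cross-section at z=2.25: (-3.36,-2.25) (2.65,-5.73) (3.33,1.31) (2.05,5.59) (-2.14,7.12) (-2.62,6.67) (-6.53,2.08) (-4.27,-1.28)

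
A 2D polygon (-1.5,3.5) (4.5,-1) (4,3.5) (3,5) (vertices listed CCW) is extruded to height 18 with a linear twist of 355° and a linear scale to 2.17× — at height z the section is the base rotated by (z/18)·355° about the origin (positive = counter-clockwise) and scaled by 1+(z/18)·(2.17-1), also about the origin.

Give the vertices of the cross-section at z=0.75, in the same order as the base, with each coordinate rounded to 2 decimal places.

Cross-section at z=0.75: (-2.46,3.15) (4.83,0.19) (3.12,4.62) (1.70,5.87)

t = z/height = 0.75/18 = 0.0416667
s = 1 + (scale-1)·z/height = 1 + (2.17-1)·0.75/18 = 1.048750
θ = twist·z/height = 355°·0.75/18 = 14.7917° = 0.258163 rad
cos θ = 0.966861, sin θ = 0.255305 (intermediates below are computed at full precision and shown rounded to 5 d.p.)
v1: (-1.5,3.5) → rotate → (-2.34386,3.00105) → ×s → (-2.45812,3.14736) → (-2.46,3.15)
v2: (4.5,-1) → rotate → (4.60618,0.18201) → ×s → (4.83073,0.19089) → (4.83,0.19)
v3: (4,3.5) → rotate → (2.97387,4.40523) → ×s → (3.11885,4.61999) → (3.12,4.62)
v4: (3,5) → rotate → (1.62406,5.60022) → ×s → (1.70323,5.87323) → (1.70,5.87)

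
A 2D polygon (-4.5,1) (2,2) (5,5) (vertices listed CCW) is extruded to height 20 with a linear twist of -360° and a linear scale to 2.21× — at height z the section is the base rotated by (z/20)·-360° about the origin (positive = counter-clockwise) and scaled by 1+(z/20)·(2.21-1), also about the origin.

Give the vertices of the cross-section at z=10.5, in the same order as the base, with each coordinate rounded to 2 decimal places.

t = z/height = 10.5/20 = 0.525
s = 1 + (scale-1)·z/height = 1 + (2.21-1)·10.5/20 = 1.635250
θ = twist·z/height = -360°·10.5/20 = -189.0000° = -3.298672 rad
cos θ = -0.987688, sin θ = 0.156434 (intermediates below are computed at full precision and shown rounded to 5 d.p.)
v1: (-4.5,1) → rotate → (4.28816,-1.69164) → ×s → (7.01222,-2.76626) → (7.01,-2.77)
v2: (2,2) → rotate → (-2.28825,-1.66251) → ×s → (-3.74185,-2.71862) → (-3.74,-2.72)
v3: (5,5) → rotate → (-5.72061,-4.15627) → ×s → (-9.35463,-6.79654) → (-9.35,-6.80)

Cross-section at z=10.5: (7.01,-2.77) (-3.74,-2.72) (-9.35,-6.80)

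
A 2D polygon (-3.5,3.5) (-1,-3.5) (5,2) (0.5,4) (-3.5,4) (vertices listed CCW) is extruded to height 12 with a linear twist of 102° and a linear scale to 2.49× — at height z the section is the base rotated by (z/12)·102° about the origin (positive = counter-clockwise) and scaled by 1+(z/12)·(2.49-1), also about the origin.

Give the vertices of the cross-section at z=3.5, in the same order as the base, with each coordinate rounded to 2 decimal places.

t = z/height = 3.5/12 = 0.291667
s = 1 + (scale-1)·z/height = 1 + (2.49-1)·3.5/12 = 1.434583
θ = twist·z/height = 102°·3.5/12 = 29.7500° = 0.519235 rad
cos θ = 0.868199, sin θ = 0.496217 (intermediates below are computed at full precision and shown rounded to 5 d.p.)
v1: (-3.5,3.5) → rotate → (-4.77545,1.30194) → ×s → (-6.85079,1.86774) → (-6.85,1.87)
v2: (-1,-3.5) → rotate → (0.86856,-3.53491) → ×s → (1.24602,-5.07113) → (1.25,-5.07)
v3: (5,2) → rotate → (3.34856,4.21748) → ×s → (4.80379,6.05033) → (4.80,6.05)
v4: (0.5,4) → rotate → (-1.55077,3.72090) → ×s → (-2.22470,5.33795) → (-2.22,5.34)
v5: (-3.5,4) → rotate → (-5.02356,1.73604) → ×s → (-7.20672,2.49049) → (-7.21,2.49)

Cross-section at z=3.5: (-6.85,1.87) (1.25,-5.07) (4.80,6.05) (-2.22,5.34) (-7.21,2.49)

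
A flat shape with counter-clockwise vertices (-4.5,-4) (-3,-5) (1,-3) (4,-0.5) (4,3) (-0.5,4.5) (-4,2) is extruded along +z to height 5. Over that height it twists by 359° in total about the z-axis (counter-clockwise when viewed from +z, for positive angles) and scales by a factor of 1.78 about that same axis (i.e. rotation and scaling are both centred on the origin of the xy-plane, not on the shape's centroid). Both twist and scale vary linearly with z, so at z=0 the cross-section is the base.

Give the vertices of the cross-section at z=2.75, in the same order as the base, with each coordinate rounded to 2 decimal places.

t = z/height = 2.75/5 = 0.55
s = 1 + (scale-1)·z/height = 1 + (1.78-1)·2.75/5 = 1.429000
θ = twist·z/height = 359°·2.75/5 = 197.4500° = 3.446153 rad
cos θ = -0.953979, sin θ = -0.299873 (intermediates below are computed at full precision and shown rounded to 5 d.p.)
v1: (-4.5,-4) → rotate → (3.09341,5.16535) → ×s → (4.42049,7.38128) → (4.42,7.38)
v2: (-3,-5) → rotate → (1.36257,5.66952) → ×s → (1.94711,8.10174) → (1.95,8.10)
v3: (1,-3) → rotate → (-1.85360,2.56206) → ×s → (-2.64879,3.66119) → (-2.65,3.66)
v4: (4,-0.5) → rotate → (-3.96585,-0.72250) → ×s → (-5.66720,-1.03246) → (-5.67,-1.03)
v5: (4,3) → rotate → (-2.91630,-4.06143) → ×s → (-4.16739,-5.80378) → (-4.17,-5.80)
v6: (-0.5,4.5) → rotate → (1.82642,-4.14297) → ×s → (2.60995,-5.92030) → (2.61,-5.92)
v7: (-4,2) → rotate → (4.41566,-0.70846) → ×s → (6.30998,-1.01240) → (6.31,-1.01)

Cross-section at z=2.75: (4.42,7.38) (1.95,8.10) (-2.65,3.66) (-5.67,-1.03) (-4.17,-5.80) (2.61,-5.92) (6.31,-1.01)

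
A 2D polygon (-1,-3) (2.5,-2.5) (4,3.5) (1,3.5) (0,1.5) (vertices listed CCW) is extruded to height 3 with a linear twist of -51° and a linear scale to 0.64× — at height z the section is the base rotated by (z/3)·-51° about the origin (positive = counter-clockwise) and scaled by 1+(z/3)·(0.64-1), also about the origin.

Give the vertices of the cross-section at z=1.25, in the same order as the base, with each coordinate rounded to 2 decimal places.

Cross-section at z=1.25: (-1.72,-2.07) (1.21,-2.75) (4.25,1.54) (1.87,2.46) (0.46,1.19)

t = z/height = 1.25/3 = 0.416667
s = 1 + (scale-1)·z/height = 1 + (0.64-1)·1.25/3 = 0.850000
θ = twist·z/height = -51°·1.25/3 = -21.2500° = -0.370882 rad
cos θ = 0.932008, sin θ = -0.362438 (intermediates below are computed at full precision and shown rounded to 5 d.p.)
v1: (-1,-3) → rotate → (-2.01932,-2.43359) → ×s → (-1.71642,-2.06855) → (-1.72,-2.07)
v2: (2.5,-2.5) → rotate → (1.42392,-3.23611) → ×s → (1.21034,-2.75070) → (1.21,-2.75)
v3: (4,3.5) → rotate → (4.99656,1.81228) → ×s → (4.24708,1.54043) → (4.25,1.54)
v4: (1,3.5) → rotate → (2.20054,2.89959) → ×s → (1.87046,2.46465) → (1.87,2.46)
v5: (0,1.5) → rotate → (0.54366,1.39801) → ×s → (0.46211,1.18831) → (0.46,1.19)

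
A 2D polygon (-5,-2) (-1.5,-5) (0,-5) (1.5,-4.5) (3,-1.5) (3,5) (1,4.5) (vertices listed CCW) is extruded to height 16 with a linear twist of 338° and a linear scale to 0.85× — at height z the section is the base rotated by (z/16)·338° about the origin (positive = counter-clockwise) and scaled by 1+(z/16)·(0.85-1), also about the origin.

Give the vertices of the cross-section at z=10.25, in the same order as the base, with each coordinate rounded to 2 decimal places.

Cross-section at z=10.25: (2.56,4.14) (-1.60,4.44) (-2.69,3.63) (-3.51,2.46) (-2.99,-0.52) (0.51,-5.25) (1.69,-3.81)

t = z/height = 10.25/16 = 0.640625
s = 1 + (scale-1)·z/height = 1 + (0.85-1)·10.25/16 = 0.903906
θ = twist·z/height = 338°·10.25/16 = 216.5313° = 3.779183 rad
cos θ = -0.803532, sin θ = -0.595261 (intermediates below are computed at full precision and shown rounded to 5 d.p.)
v1: (-5,-2) → rotate → (2.82714,4.58337) → ×s → (2.55547,4.14294) → (2.56,4.14)
v2: (-1.5,-5) → rotate → (-1.77101,4.91055) → ×s → (-1.60082,4.43868) → (-1.60,4.44)
v3: (0,-5) → rotate → (-2.97631,4.01766) → ×s → (-2.69030,3.63159) → (-2.69,3.63)
v4: (1.5,-4.5) → rotate → (-3.88397,2.72300) → ×s → (-3.51075,2.46134) → (-3.51,2.46)
v5: (3,-1.5) → rotate → (-3.30349,-0.58048) → ×s → (-2.98604,-0.52470) → (-2.99,-0.52)
v6: (3,5) → rotate → (0.56571,-5.80344) → ×s → (0.51135,-5.24577) → (0.51,-5.25)
v7: (1,4.5) → rotate → (1.87514,-4.21116) → ×s → (1.69495,-3.80649) → (1.69,-3.81)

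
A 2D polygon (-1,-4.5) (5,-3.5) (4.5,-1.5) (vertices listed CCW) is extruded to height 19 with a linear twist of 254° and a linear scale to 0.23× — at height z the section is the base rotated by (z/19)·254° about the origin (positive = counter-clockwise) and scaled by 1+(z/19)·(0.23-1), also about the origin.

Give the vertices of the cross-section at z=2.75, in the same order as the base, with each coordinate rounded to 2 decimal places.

Cross-section at z=2.75: (1.68,-3.74) (5.42,0.17) (4.00,1.33)

t = z/height = 2.75/19 = 0.144737
s = 1 + (scale-1)·z/height = 1 + (0.23-1)·2.75/19 = 0.888553
θ = twist·z/height = 254°·2.75/19 = 36.7632° = 0.641638 rad
cos θ = 0.801116, sin θ = 0.598509 (intermediates below are computed at full precision and shown rounded to 5 d.p.)
v1: (-1,-4.5) → rotate → (1.89217,-4.20353) → ×s → (1.68129,-3.73506) → (1.68,-3.74)
v2: (5,-3.5) → rotate → (6.10036,0.18864) → ×s → (5.42049,0.16761) → (5.42,0.17)
v3: (4.5,-1.5) → rotate → (4.50279,1.49161) → ×s → (4.00096,1.32538) → (4.00,1.33)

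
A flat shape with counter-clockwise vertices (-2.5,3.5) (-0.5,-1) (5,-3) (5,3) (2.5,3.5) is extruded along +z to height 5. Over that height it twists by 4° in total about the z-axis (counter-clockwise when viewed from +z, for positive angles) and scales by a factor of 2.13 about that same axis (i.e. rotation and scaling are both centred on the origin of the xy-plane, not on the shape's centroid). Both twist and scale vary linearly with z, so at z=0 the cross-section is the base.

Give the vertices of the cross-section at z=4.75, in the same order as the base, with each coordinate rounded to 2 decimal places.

t = z/height = 4.75/5 = 0.95
s = 1 + (scale-1)·z/height = 1 + (2.13-1)·4.75/5 = 2.073500
θ = twist·z/height = 4°·4.75/5 = 3.8000° = 0.066323 rad
cos θ = 0.997801, sin θ = 0.066274 (intermediates below are computed at full precision and shown rounded to 5 d.p.)
v1: (-2.5,3.5) → rotate → (-2.72646,3.32662) → ×s → (-5.65332,6.89775) → (-5.65,6.90)
v2: (-0.5,-1) → rotate → (-0.43263,-1.03094) → ×s → (-0.89705,-2.13765) → (-0.90,-2.14)
v3: (5,-3) → rotate → (5.18783,-2.66203) → ×s → (10.75696,-5.51973) → (10.76,-5.52)
v4: (5,3) → rotate → (4.79019,3.32477) → ×s → (9.93245,6.89392) → (9.93,6.89)
v5: (2.5,3.5) → rotate → (2.26255,3.65799) → ×s → (4.69139,7.58484) → (4.69,7.58)

Cross-section at z=4.75: (-5.65,6.90) (-0.90,-2.14) (10.76,-5.52) (9.93,6.89) (4.69,7.58)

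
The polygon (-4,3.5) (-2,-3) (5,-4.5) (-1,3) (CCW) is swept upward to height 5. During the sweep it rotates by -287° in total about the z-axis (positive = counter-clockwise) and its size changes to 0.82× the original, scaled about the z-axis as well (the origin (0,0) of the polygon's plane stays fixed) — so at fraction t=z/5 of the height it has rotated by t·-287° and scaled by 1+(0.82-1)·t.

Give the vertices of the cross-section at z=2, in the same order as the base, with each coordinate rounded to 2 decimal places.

Cross-section at z=2: (4.51,2.01) (-1.75,2.85) (-5.74,-2.46) (2.92,-0.33)

t = z/height = 2/5 = 0.4
s = 1 + (scale-1)·z/height = 1 + (0.82-1)·2/5 = 0.928000
θ = twist·z/height = -287°·2/5 = -114.8000° = -2.003638 rad
cos θ = -0.419452, sin θ = -0.907777 (intermediates below are computed at full precision and shown rounded to 5 d.p.)
v1: (-4,3.5) → rotate → (4.85503,2.16303) → ×s → (4.50547,2.00729) → (4.51,2.01)
v2: (-2,-3) → rotate → (-1.88443,3.07391) → ×s → (-1.74875,2.85259) → (-1.75,2.85)
v3: (5,-4.5) → rotate → (-6.18226,-2.65135) → ×s → (-5.73714,-2.46046) → (-5.74,-2.46)
v4: (-1,3) → rotate → (3.14278,-0.35058) → ×s → (2.91650,-0.32534) → (2.92,-0.33)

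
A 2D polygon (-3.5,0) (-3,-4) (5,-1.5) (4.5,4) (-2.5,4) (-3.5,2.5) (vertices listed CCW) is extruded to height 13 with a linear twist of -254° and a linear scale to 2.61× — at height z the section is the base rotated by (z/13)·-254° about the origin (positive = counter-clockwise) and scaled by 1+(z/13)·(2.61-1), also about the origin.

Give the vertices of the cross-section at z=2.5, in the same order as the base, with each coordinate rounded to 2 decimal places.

Cross-section at z=2.5: (-3.02,3.45) (-6.53,-0.49) (2.83,-6.22) (7.82,-0.99) (1.79,5.91) (-0.55,5.61)

t = z/height = 2.5/13 = 0.192308
s = 1 + (scale-1)·z/height = 1 + (2.61-1)·2.5/13 = 1.309615
θ = twist·z/height = -254°·2.5/13 = -48.8462° = -0.852526 rad
cos θ = 0.658083, sin θ = -0.752945 (intermediates below are computed at full precision and shown rounded to 5 d.p.)
v1: (-3.5,0) → rotate → (-2.30329,2.63531) → ×s → (-3.01643,3.45124) → (-3.02,3.45)
v2: (-3,-4) → rotate → (-4.98603,-0.37350) → ×s → (-6.52978,-0.48914) → (-6.53,-0.49)
v3: (5,-1.5) → rotate → (2.16100,-4.75185) → ×s → (2.83008,-6.22310) → (2.83,-6.22)
v4: (4.5,4) → rotate → (5.97316,-0.75592) → ×s → (7.82254,-0.98997) → (7.82,-0.99)
v5: (-2.5,4) → rotate → (1.36657,4.51470) → ×s → (1.78969,5.91252) → (1.79,5.91)
v6: (-3.5,2.5) → rotate → (-0.42093,4.28052) → ×s → (-0.55125,5.60583) → (-0.55,5.61)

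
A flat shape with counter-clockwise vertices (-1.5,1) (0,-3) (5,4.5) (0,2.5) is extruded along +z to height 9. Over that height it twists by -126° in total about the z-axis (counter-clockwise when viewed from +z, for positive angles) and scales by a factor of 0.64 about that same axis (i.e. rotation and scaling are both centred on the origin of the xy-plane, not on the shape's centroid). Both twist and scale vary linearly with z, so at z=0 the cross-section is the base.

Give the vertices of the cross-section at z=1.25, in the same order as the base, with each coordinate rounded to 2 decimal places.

Cross-section at z=1.25: (-1.07,1.33) (-0.86,-2.72) (5.82,2.65) (0.71,2.27)

t = z/height = 1.25/9 = 0.138889
s = 1 + (scale-1)·z/height = 1 + (0.64-1)·1.25/9 = 0.950000
θ = twist·z/height = -126°·1.25/9 = -17.5000° = -0.305433 rad
cos θ = 0.953717, sin θ = -0.300706 (intermediates below are computed at full precision and shown rounded to 5 d.p.)
v1: (-1.5,1) → rotate → (-1.12987,1.40478) → ×s → (-1.07338,1.33454) → (-1.07,1.33)
v2: (0,-3) → rotate → (-0.90212,-2.86115) → ×s → (-0.85701,-2.71809) → (-0.86,-2.72)
v3: (5,4.5) → rotate → (6.12176,2.78820) → ×s → (5.81567,2.64879) → (5.82,2.65)
v4: (0,2.5) → rotate → (0.75176,2.38429) → ×s → (0.71418,2.26508) → (0.71,2.27)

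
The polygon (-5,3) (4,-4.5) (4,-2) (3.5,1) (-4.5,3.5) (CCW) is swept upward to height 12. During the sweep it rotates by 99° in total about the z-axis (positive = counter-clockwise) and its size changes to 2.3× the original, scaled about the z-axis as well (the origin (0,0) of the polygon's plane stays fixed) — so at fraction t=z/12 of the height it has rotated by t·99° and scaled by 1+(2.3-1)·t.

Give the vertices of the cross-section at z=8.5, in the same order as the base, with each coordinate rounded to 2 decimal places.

t = z/height = 8.5/12 = 0.708333
s = 1 + (scale-1)·z/height = 1 + (2.3-1)·8.5/12 = 1.920833
θ = twist·z/height = 99°·8.5/12 = 70.1250° = 1.223912 rad
cos θ = 0.339969, sin θ = 0.940437 (intermediates below are computed at full precision and shown rounded to 5 d.p.)
v1: (-5,3) → rotate → (-4.52116,-3.68228) → ×s → (-8.68439,-7.07304) → (-8.68,-7.07)
v2: (4,-4.5) → rotate → (5.59184,2.23188) → ×s → (10.74100,4.28708) → (10.74,4.29)
v3: (4,-2) → rotate → (3.24075,3.08181) → ×s → (6.22494,5.91964) → (6.22,5.92)
v4: (3.5,1) → rotate → (0.24946,3.63150) → ×s → (0.47916,6.97550) → (0.48,6.98)
v5: (-4.5,3.5) → rotate → (-4.82139,-3.04207) → ×s → (-9.26109,-5.84331) → (-9.26,-5.84)

Cross-section at z=8.5: (-8.68,-7.07) (10.74,4.29) (6.22,5.92) (0.48,6.98) (-9.26,-5.84)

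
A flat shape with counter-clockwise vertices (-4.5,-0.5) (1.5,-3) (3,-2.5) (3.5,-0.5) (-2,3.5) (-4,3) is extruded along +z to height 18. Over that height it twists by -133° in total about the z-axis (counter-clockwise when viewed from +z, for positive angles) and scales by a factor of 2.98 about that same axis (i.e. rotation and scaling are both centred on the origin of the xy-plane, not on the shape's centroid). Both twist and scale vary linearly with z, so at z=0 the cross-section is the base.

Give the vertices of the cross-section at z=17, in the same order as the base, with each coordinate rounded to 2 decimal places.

Cross-section at z=17: (6.35,11.34) (-9.51,1.51) (-10.85,-2.82) (-7.02,-7.33) (11.51,-1.18) (13.68,4.32)

t = z/height = 17/18 = 0.944444
s = 1 + (scale-1)·z/height = 1 + (2.98-1)·17/18 = 2.870000
θ = twist·z/height = -133°·17/18 = -125.6111° = -2.192327 rad
cos θ = -0.582281, sin θ = -0.812988 (intermediates below are computed at full precision and shown rounded to 5 d.p.)
v1: (-4.5,-0.5) → rotate → (2.21377,3.94959) → ×s → (6.35352,11.33531) → (6.35,11.34)
v2: (1.5,-3) → rotate → (-3.31238,0.52736) → ×s → (-9.50654,1.51352) → (-9.51,1.51)
v3: (3,-2.5) → rotate → (-3.77931,-0.98326) → ×s → (-10.84662,-2.82196) → (-10.85,-2.82)
v4: (3.5,-0.5) → rotate → (-2.44448,-2.55432) → ×s → (-7.01565,-7.33089) → (-7.02,-7.33)
v5: (-2,3.5) → rotate → (4.01002,-0.41201) → ×s → (11.50875,-1.18246) → (11.51,-1.18)
v6: (-4,3) → rotate → (4.76809,1.50511) → ×s → (13.68441,4.31966) → (13.68,4.32)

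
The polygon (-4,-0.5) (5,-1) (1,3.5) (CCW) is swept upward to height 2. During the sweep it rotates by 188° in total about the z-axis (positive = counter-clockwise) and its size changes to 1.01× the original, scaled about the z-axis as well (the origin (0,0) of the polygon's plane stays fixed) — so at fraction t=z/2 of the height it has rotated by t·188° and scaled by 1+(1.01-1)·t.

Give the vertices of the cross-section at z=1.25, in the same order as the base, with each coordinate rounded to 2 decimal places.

t = z/height = 1.25/2 = 0.625
s = 1 + (scale-1)·z/height = 1 + (1.01-1)·1.25/2 = 1.006250
θ = twist·z/height = 188°·1.25/2 = 117.5000° = 2.050762 rad
cos θ = -0.461749, sin θ = 0.887011 (intermediates below are computed at full precision and shown rounded to 5 d.p.)
v1: (-4,-0.5) → rotate → (2.29050,-3.31717) → ×s → (2.30482,-3.33790) → (2.30,-3.34)
v2: (5,-1) → rotate → (-1.42173,4.89680) → ×s → (-1.43062,4.92741) → (-1.43,4.93)
v3: (1,3.5) → rotate → (-3.56629,-0.72911) → ×s → (-3.58858,-0.73367) → (-3.59,-0.73)

Cross-section at z=1.25: (2.30,-3.34) (-1.43,4.93) (-3.59,-0.73)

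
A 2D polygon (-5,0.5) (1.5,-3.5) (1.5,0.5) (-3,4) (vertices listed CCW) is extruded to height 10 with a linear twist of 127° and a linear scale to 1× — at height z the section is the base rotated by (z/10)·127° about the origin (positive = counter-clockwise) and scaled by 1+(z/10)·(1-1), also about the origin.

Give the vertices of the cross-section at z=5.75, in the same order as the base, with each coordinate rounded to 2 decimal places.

t = z/height = 5.75/10 = 0.575
s = 1 + (scale-1)·z/height = 1 + (1-1)·5.75/10 = 1.000000
θ = twist·z/height = 127°·5.75/10 = 73.0250° = 1.274527 rad
cos θ = 0.291954, sin θ = 0.956432 (intermediates below are computed at full precision and shown rounded to 5 d.p.)
v1: (-5,0.5) → rotate → (-1.93799,-4.63618) → ×s → (-1.93799,-4.63618) → (-1.94,-4.64)
v2: (1.5,-3.5) → rotate → (3.78544,0.41281) → ×s → (3.78544,0.41281) → (3.79,0.41)
v3: (1.5,0.5) → rotate → (-0.04028,1.58063) → ×s → (-0.04028,1.58063) → (-0.04,1.58)
v4: (-3,4) → rotate → (-4.70159,-1.70148) → ×s → (-4.70159,-1.70148) → (-4.70,-1.70)

Cross-section at z=5.75: (-1.94,-4.64) (3.79,0.41) (-0.04,1.58) (-4.70,-1.70)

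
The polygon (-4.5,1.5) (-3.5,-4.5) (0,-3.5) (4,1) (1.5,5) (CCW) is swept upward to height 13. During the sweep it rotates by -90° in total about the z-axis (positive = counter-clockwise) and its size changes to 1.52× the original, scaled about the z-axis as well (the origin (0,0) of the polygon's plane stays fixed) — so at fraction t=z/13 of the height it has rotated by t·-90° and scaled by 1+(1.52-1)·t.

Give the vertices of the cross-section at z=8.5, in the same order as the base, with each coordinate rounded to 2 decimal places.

Cross-section at z=8.5: (-1.40,6.20) (-7.59,0.89) (-4.01,-2.43) (3.92,-3.89) (6.77,1.75)

t = z/height = 8.5/13 = 0.653846
s = 1 + (scale-1)·z/height = 1 + (1.52-1)·8.5/13 = 1.340000
θ = twist·z/height = -90°·8.5/13 = -58.8462° = -1.027059 rad
cos θ = 0.517338, sin θ = -0.855781 (intermediates below are computed at full precision and shown rounded to 5 d.p.)
v1: (-4.5,1.5) → rotate → (-1.04435,4.62702) → ×s → (-1.39943,6.20021) → (-1.40,6.20)
v2: (-3.5,-4.5) → rotate → (-5.66170,0.66721) → ×s → (-7.58668,0.89407) → (-7.59,0.89)
v3: (0,-3.5) → rotate → (-2.99523,-1.81068) → ×s → (-4.01361,-2.42631) → (-4.01,-2.43)
v4: (4,1) → rotate → (2.92513,-2.90579) → ×s → (3.91968,-3.89375) → (3.92,-3.89)
v5: (1.5,5) → rotate → (5.05491,1.30302) → ×s → (6.77358,1.74604) → (6.77,1.75)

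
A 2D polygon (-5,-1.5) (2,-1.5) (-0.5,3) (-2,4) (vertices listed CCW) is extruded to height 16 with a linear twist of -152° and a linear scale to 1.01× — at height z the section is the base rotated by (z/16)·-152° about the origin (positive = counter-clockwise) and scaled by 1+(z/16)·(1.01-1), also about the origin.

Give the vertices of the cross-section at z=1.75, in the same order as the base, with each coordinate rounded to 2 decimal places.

t = z/height = 1.75/16 = 0.109375
s = 1 + (scale-1)·z/height = 1 + (1.01-1)·1.75/16 = 1.001094
θ = twist·z/height = -152°·1.75/16 = -16.6250° = -0.290161 rad
cos θ = 0.958198, sin θ = -0.286106 (intermediates below are computed at full precision and shown rounded to 5 d.p.)
v1: (-5,-1.5) → rotate → (-5.22015,-0.00676) → ×s → (-5.22586,-0.00677) → (-5.23,-0.01)
v2: (2,-1.5) → rotate → (1.48724,-2.00951) → ×s → (1.48886,-2.01171) → (1.49,-2.01)
v3: (-0.5,3) → rotate → (0.37922,3.01765) → ×s → (0.37964,3.02095) → (0.38,3.02)
v4: (-2,4) → rotate → (-0.77197,4.40500) → ×s → (-0.77281,4.40982) → (-0.77,4.41)

Cross-section at z=1.75: (-5.23,-0.01) (1.49,-2.01) (0.38,3.02) (-0.77,4.41)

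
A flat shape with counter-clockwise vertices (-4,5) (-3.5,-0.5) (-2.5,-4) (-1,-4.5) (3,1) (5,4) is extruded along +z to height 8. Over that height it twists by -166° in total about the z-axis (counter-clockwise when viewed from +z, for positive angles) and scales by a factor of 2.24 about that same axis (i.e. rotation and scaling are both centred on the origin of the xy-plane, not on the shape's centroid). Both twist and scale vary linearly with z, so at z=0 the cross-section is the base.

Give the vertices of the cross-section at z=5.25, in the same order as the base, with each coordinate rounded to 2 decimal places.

t = z/height = 5.25/8 = 0.65625
s = 1 + (scale-1)·z/height = 1 + (2.24-1)·5.25/8 = 1.813750
θ = twist·z/height = -166°·5.25/8 = -108.9375° = -1.901318 rad
cos θ = -0.324537, sin θ = -0.945873 (intermediates below are computed at full precision and shown rounded to 5 d.p.)
v1: (-4,5) → rotate → (6.02751,2.16081) → ×s → (10.93240,3.91917) → (10.93,3.92)
v2: (-3.5,-0.5) → rotate → (0.66294,3.47282) → ×s → (1.20241,6.29884) → (1.20,6.30)
v3: (-2.5,-4) → rotate → (-2.97215,3.66283) → ×s → (-5.39074,6.64346) → (-5.39,6.64)
v4: (-1,-4.5) → rotate → (-3.93189,2.40629) → ×s → (-7.13147,4.36440) → (-7.13,4.36)
v5: (3,1) → rotate → (-0.02774,-3.16216) → ×s → (-0.05031,-5.73536) → (-0.05,-5.74)
v6: (5,4) → rotate → (2.16081,-6.02751) → ×s → (3.91917,-10.93240) → (3.92,-10.93)

Cross-section at z=5.25: (10.93,3.92) (1.20,6.30) (-5.39,6.64) (-7.13,4.36) (-0.05,-5.74) (3.92,-10.93)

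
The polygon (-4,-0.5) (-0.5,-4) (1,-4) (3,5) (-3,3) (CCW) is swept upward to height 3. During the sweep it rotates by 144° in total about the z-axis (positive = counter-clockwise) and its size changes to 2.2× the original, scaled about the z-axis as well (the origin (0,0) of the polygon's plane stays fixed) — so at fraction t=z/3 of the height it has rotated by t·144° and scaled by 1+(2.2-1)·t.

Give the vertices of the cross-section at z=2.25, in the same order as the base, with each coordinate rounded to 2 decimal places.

t = z/height = 2.25/3 = 0.75
s = 1 + (scale-1)·z/height = 1 + (2.2-1)·2.25/3 = 1.900000
θ = twist·z/height = 144°·2.25/3 = 108.0000° = 1.884956 rad
cos θ = -0.309017, sin θ = 0.951057 (intermediates below are computed at full precision and shown rounded to 5 d.p.)
v1: (-4,-0.5) → rotate → (1.71160,-3.64972) → ×s → (3.25203,-6.93446) → (3.25,-6.93)
v2: (-0.5,-4) → rotate → (3.95873,0.76054) → ×s → (7.52160,1.44503) → (7.52,1.45)
v3: (1,-4) → rotate → (3.49521,2.18712) → ×s → (6.64090,4.15554) → (6.64,4.16)
v4: (3,5) → rotate → (-5.68233,1.30808) → ×s → (-10.79643,2.48536) → (-10.80,2.49)
v5: (-3,3) → rotate → (-1.92612,-3.78022) → ×s → (-3.65963,-7.18242) → (-3.66,-7.18)

Cross-section at z=2.25: (3.25,-6.93) (7.52,1.45) (6.64,4.16) (-10.80,2.49) (-3.66,-7.18)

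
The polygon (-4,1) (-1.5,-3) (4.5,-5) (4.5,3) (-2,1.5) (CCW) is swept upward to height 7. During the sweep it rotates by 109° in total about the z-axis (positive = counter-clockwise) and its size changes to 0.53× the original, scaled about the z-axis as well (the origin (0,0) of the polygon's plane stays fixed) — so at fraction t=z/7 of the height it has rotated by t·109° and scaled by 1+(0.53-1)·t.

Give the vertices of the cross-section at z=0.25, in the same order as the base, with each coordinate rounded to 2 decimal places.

Cross-section at z=0.25: (-3.99,0.71) (-1.27,-3.04) (4.75,-4.60) (4.21,3.24) (-2.06,1.34)

t = z/height = 0.25/7 = 0.0357143
s = 1 + (scale-1)·z/height = 1 + (0.53-1)·0.25/7 = 0.983214
θ = twist·z/height = 109°·0.25/7 = 3.8929° = 0.067943 rad
cos θ = 0.997693, sin θ = 0.067891 (intermediates below are computed at full precision and shown rounded to 5 d.p.)
v1: (-4,1) → rotate → (-4.05866,0.72613) → ×s → (-3.99053,0.71394) → (-3.99,0.71)
v2: (-1.5,-3) → rotate → (-1.29287,-3.09491) → ×s → (-1.27116,-3.04296) → (-1.27,-3.04)
v3: (4.5,-5) → rotate → (4.82907,-4.68295) → ×s → (4.74801,-4.60435) → (4.75,-4.60)
v4: (4.5,3) → rotate → (4.28594,3.29859) → ×s → (4.21400,3.24322) → (4.21,3.24)
v5: (-2,1.5) → rotate → (-2.09722,1.36076) → ×s → (-2.06202,1.33792) → (-2.06,1.34)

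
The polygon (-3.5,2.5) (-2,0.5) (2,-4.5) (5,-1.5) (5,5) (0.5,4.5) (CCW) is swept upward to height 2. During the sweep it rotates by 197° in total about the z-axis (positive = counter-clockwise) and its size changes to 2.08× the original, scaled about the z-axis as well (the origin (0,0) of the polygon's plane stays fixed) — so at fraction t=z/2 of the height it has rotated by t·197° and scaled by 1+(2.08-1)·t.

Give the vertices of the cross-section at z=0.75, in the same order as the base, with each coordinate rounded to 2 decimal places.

Cross-section at z=0.75: (-4.74,-3.75) (-1.46,-2.50) (6.85,0.94) (3.98,6.16) (-4.80,8.70) (-5.88,2.43)

t = z/height = 0.75/2 = 0.375
s = 1 + (scale-1)·z/height = 1 + (2.08-1)·0.75/2 = 1.405000
θ = twist·z/height = 197°·0.75/2 = 73.8750° = 1.289362 rad
cos θ = 0.277734, sin θ = 0.960658 (intermediates below are computed at full precision and shown rounded to 5 d.p.)
v1: (-3.5,2.5) → rotate → (-3.37371,-2.66797) → ×s → (-4.74007,-3.74850) → (-4.74,-3.75)
v2: (-2,0.5) → rotate → (-1.03580,-1.78245) → ×s → (-1.45529,-2.50434) → (-1.46,-2.50)
v3: (2,-4.5) → rotate → (4.87843,0.67151) → ×s → (6.85419,0.94348) → (6.85,0.94)
v4: (5,-1.5) → rotate → (2.82966,4.38669) → ×s → (3.97567,6.16330) → (3.98,6.16)
v5: (5,5) → rotate → (-3.41462,6.19196) → ×s → (-4.79754,8.69970) → (-4.80,8.70)
v6: (0.5,4.5) → rotate → (-4.18409,1.73013) → ×s → (-5.87865,2.43083) → (-5.88,2.43)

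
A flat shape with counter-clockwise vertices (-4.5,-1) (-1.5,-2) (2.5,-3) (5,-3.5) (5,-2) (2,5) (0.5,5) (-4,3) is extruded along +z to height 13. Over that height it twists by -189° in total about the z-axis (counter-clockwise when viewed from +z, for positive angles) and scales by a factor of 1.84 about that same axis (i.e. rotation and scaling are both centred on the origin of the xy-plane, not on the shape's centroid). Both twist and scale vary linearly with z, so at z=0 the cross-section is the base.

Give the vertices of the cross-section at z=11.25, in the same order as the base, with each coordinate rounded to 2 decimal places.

t = z/height = 11.25/13 = 0.865385
s = 1 + (scale-1)·z/height = 1 + (1.84-1)·11.25/13 = 1.726923
θ = twist·z/height = -189°·11.25/13 = -163.5577° = -2.854620 rad
cos θ = -0.959105, sin θ = -0.283050 (intermediates below are computed at full precision and shown rounded to 5 d.p.)
v1: (-4.5,-1) → rotate → (4.03292,2.23283) → ×s → (6.96455,3.85592) → (6.96,3.86)
v2: (-1.5,-2) → rotate → (0.87256,2.34279) → ×s → (1.50684,4.04581) → (1.51,4.05)
v3: (2.5,-3) → rotate → (-3.24691,2.16969) → ×s → (-5.60717,3.74689) → (-5.61,3.75)
v4: (5,-3.5) → rotate → (-5.78620,1.94162) → ×s → (-9.99232,3.35303) → (-9.99,3.35)
v5: (5,-2) → rotate → (-5.36163,0.50296) → ×s → (-9.25912,0.86858) → (-9.26,0.87)
v6: (2,5) → rotate → (-0.50296,-5.36163) → ×s → (-0.86858,-9.25912) → (-0.87,-9.26)
v7: (0.5,5) → rotate → (0.93570,-4.93705) → ×s → (1.61588,-8.52591) → (1.62,-8.53)
v8: (-4,3) → rotate → (4.68557,-1.74512) → ×s → (8.09162,-3.01368) → (8.09,-3.01)

Cross-section at z=11.25: (6.96,3.86) (1.51,4.05) (-5.61,3.75) (-9.99,3.35) (-9.26,0.87) (-0.87,-9.26) (1.62,-8.53) (8.09,-3.01)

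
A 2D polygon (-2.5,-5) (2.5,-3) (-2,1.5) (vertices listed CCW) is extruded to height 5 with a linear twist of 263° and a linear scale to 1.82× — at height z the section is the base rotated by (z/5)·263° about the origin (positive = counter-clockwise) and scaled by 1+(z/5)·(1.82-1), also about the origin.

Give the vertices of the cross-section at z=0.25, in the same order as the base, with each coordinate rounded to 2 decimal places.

Cross-section at z=0.25: (-1.35,-5.66) (3.24,-2.45) (-2.38,1.05)

t = z/height = 0.25/5 = 0.05
s = 1 + (scale-1)·z/height = 1 + (1.82-1)·0.25/5 = 1.041000
θ = twist·z/height = 263°·0.25/5 = 13.1500° = 0.229511 rad
cos θ = 0.973778, sin θ = 0.227501 (intermediates below are computed at full precision and shown rounded to 5 d.p.)
v1: (-2.5,-5) → rotate → (-1.29694,-5.43764) → ×s → (-1.35011,-5.66059) → (-1.35,-5.66)
v2: (2.5,-3) → rotate → (3.11695,-2.35258) → ×s → (3.24474,-2.44904) → (3.24,-2.45)
v3: (-2,1.5) → rotate → (-2.28881,1.00566) → ×s → (-2.38265,1.04690) → (-2.38,1.05)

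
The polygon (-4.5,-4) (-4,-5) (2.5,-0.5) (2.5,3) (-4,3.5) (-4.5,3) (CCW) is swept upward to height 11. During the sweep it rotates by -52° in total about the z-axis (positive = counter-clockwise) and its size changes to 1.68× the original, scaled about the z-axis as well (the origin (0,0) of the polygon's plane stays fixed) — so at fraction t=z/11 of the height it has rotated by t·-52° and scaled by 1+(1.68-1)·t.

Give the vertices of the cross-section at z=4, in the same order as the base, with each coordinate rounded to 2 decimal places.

t = z/height = 4/11 = 0.363636
s = 1 + (scale-1)·z/height = 1 + (1.68-1)·4/11 = 1.247273
θ = twist·z/height = -52°·4/11 = -18.9091° = -0.330026 rad
cos θ = 0.946034, sin θ = -0.324068 (intermediates below are computed at full precision and shown rounded to 5 d.p.)
v1: (-4.5,-4) → rotate → (-5.55342,-2.32583) → ×s → (-6.92663,-2.90095) → (-6.93,-2.90)
v2: (-4,-5) → rotate → (-5.40447,-3.43390) → ×s → (-6.74085,-4.28301) → (-6.74,-4.28)
v3: (2.5,-0.5) → rotate → (2.20305,-1.28319) → ×s → (2.74781,-1.60048) → (2.75,-1.60)
v4: (2.5,3) → rotate → (3.33729,2.02793) → ×s → (4.16251,2.52939) → (4.16,2.53)
v5: (-4,3.5) → rotate → (-2.64990,4.60739) → ×s → (-3.30515,5.74667) → (-3.31,5.75)
v6: (-4.5,3) → rotate → (-3.28495,4.29641) → ×s → (-4.09723,5.35879) → (-4.10,5.36)

Cross-section at z=4: (-6.93,-2.90) (-6.74,-4.28) (2.75,-1.60) (4.16,2.53) (-3.31,5.75) (-4.10,5.36)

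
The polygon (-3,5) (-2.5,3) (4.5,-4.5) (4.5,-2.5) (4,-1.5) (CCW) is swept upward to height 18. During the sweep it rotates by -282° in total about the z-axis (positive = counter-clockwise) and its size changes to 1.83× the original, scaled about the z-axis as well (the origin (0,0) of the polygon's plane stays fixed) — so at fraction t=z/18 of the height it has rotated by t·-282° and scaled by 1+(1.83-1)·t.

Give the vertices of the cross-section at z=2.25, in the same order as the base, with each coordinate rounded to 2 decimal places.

t = z/height = 2.25/18 = 0.125
s = 1 + (scale-1)·z/height = 1 + (1.83-1)·2.25/18 = 1.103750
θ = twist·z/height = -282°·2.25/18 = -35.2500° = -0.615229 rad
cos θ = 0.816642, sin θ = -0.577145 (intermediates below are computed at full precision and shown rounded to 5 d.p.)
v1: (-3,5) → rotate → (0.43580,5.81464) → ×s → (0.48102,6.41791) → (0.48,6.42)
v2: (-2.5,3) → rotate → (-0.31017,3.89279) → ×s → (-0.34235,4.29666) → (-0.34,4.30)
v3: (4.5,-4.5) → rotate → (1.07773,-6.27204) → ×s → (1.18955,-6.92276) → (1.19,-6.92)
v4: (4.5,-2.5) → rotate → (2.23202,-4.63876) → ×s → (2.46360,-5.12003) → (2.46,-5.12)
v5: (4,-1.5) → rotate → (2.40085,-3.53354) → ×s → (2.64994,-3.90015) → (2.65,-3.90)

Cross-section at z=2.25: (0.48,6.42) (-0.34,4.30) (1.19,-6.92) (2.46,-5.12) (2.65,-3.90)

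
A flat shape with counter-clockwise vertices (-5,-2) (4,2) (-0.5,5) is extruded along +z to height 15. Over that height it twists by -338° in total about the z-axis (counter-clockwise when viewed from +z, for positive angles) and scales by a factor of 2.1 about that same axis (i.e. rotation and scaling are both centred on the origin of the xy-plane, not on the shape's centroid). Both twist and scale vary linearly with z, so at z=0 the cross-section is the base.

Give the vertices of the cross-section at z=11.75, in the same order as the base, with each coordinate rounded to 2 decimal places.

Cross-section at z=11.75: (4.56,-8.93) (-4.39,7.08) (-9.18,-1.78)

t = z/height = 11.75/15 = 0.783333
s = 1 + (scale-1)·z/height = 1 + (2.1-1)·11.75/15 = 1.861667
θ = twist·z/height = -338°·11.75/15 = -264.7667° = -4.621050 rad
cos θ = -0.091212, sin θ = 0.995832 (intermediates below are computed at full precision and shown rounded to 5 d.p.)
v1: (-5,-2) → rotate → (2.44772,-4.79673) → ×s → (4.55684,-8.92992) → (4.56,-8.93)
v2: (4,2) → rotate → (-2.35651,3.80090) → ×s → (-4.38704,7.07601) → (-4.39,7.08)
v3: (-0.5,5) → rotate → (-4.93355,-0.95398) → ×s → (-9.18463,-1.77598) → (-9.18,-1.78)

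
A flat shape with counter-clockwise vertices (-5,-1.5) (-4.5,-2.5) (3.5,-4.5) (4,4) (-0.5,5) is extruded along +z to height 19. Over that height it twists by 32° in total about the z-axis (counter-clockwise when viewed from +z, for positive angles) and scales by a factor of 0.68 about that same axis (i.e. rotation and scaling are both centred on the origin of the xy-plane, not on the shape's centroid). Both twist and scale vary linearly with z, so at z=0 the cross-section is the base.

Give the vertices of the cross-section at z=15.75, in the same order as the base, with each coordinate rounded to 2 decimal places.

t = z/height = 15.75/19 = 0.828947
s = 1 + (scale-1)·z/height = 1 + (0.68-1)·15.75/19 = 0.734737
θ = twist·z/height = 32°·15.75/19 = 26.5263° = 0.462972 rad
cos θ = 0.894729, sin θ = 0.446609 (intermediates below are computed at full precision and shown rounded to 5 d.p.)
v1: (-5,-1.5) → rotate → (-3.80373,-3.57514) → ×s → (-2.79474,-2.62679) → (-2.79,-2.63)
v2: (-4.5,-2.5) → rotate → (-2.90976,-4.24656) → ×s → (-2.13791,-3.12011) → (-2.14,-3.12)
v3: (3.5,-4.5) → rotate → (5.14129,-2.46315) → ×s → (3.77750,-1.80977) → (3.78,-1.81)
v4: (4,4) → rotate → (1.79248,5.36535) → ×s → (1.31700,3.94212) → (1.32,3.94)
v5: (-0.5,5) → rotate → (-2.68041,4.25034) → ×s → (-1.96940,3.12288) → (-1.97,3.12)

Cross-section at z=15.75: (-2.79,-2.63) (-2.14,-3.12) (3.78,-1.81) (1.32,3.94) (-1.97,3.12)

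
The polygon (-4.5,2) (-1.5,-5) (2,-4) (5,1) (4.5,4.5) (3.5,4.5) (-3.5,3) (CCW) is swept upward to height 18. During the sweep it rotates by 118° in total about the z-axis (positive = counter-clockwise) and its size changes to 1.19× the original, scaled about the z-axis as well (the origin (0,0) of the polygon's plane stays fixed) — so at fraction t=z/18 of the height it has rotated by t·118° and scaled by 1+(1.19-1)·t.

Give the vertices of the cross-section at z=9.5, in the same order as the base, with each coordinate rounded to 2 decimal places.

Cross-section at z=9.5: (-4.25,-3.36) (4.10,-4.02) (4.92,-0.10) (1.59,5.38) (-2.08,6.69) (-2.59,5.71) (-4.71,-1.87)

t = z/height = 9.5/18 = 0.527778
s = 1 + (scale-1)·z/height = 1 + (1.19-1)·9.5/18 = 1.100278
θ = twist·z/height = 118°·9.5/18 = 62.2778° = 1.086952 rad
cos θ = 0.465185, sin θ = 0.885213 (intermediates below are computed at full precision and shown rounded to 5 d.p.)
v1: (-4.5,2) → rotate → (-3.86376,-3.05309) → ×s → (-4.25121,-3.35925) → (-4.25,-3.36)
v2: (-1.5,-5) → rotate → (3.72829,-3.65375) → ×s → (4.10215,-4.02014) → (4.10,-4.02)
v3: (2,-4) → rotate → (4.47122,-0.09032) → ×s → (4.91959,-0.09937) → (4.92,-0.10)
v4: (5,1) → rotate → (1.44071,4.89125) → ×s → (1.58519,5.38174) → (1.59,5.38)
v5: (4.5,4.5) → rotate → (-1.89013,6.07679) → ×s → (-2.07966,6.68616) → (-2.08,6.69)
v6: (3.5,4.5) → rotate → (-2.35531,5.19158) → ×s → (-2.59150,5.71218) → (-2.59,5.71)
v7: (-3.5,3) → rotate → (-4.28379,-1.70269) → ×s → (-4.71336,-1.87343) → (-4.71,-1.87)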